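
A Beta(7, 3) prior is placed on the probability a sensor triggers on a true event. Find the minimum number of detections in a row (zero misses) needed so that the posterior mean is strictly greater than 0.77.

After k detections and 0 misses the posterior is Beta(7+k, 3), with mean (7+k)/(7+3+k).
Set (7+k)/(10+k) > 0.77 and solve: k > (0.77·10 − 7)/(1 − 0.77) = 3.043.
The smallest integer exceeding 3.043 is 4, and checking k=4: (11)/(14) = 0.7857 > 0.77.

k = 4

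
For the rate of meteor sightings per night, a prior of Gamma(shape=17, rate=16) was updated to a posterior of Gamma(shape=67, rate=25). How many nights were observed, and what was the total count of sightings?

A Gamma(α, β) prior (rate parametrization) on a Poisson rate with n observations summing to S gives posterior Gamma(α+S, β+n).
Matching: Σxᵢ = 67 − 17 = 50 and n = 25 − 16 = 9.

n = 9 nights with total 50 sightings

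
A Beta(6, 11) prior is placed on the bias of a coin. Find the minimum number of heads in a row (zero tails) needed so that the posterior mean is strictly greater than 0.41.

k = 2

After k heads and 0 tails the posterior is Beta(6+k, 11), with mean (6+k)/(6+11+k).
Set (6+k)/(17+k) > 0.41 and solve: k > (0.41·17 − 6)/(1 − 0.41) = 1.644.
The smallest integer exceeding 1.644 is 2.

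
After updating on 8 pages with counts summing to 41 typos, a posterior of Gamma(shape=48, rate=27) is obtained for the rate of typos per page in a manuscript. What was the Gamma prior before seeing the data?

Gamma(shape=7, rate=19)

A Gamma(α, β) prior (rate parametrization) on a Poisson rate with n observations summing to S gives posterior Gamma(α+S, β+n).
So α = 48 − 41 = 7 and β = 27 − 8 = 19.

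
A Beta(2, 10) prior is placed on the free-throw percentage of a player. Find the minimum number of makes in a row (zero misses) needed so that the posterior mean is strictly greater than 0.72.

k = 24

After k makes and 0 misses the posterior is Beta(2+k, 10), with mean (2+k)/(2+10+k).
Set (2+k)/(12+k) > 0.72 and solve: k > (0.72·12 − 2)/(1 − 0.72) = 23.714.
The smallest integer exceeding 23.714 is 24, and checking k=24: (26)/(36) = 0.7222 > 0.72.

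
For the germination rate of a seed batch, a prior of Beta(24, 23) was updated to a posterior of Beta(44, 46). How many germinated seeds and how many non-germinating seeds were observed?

20 germinated seeds and 23 non-germinating seeds

Beta is conjugate to the binomial likelihood: posterior = Beta(a+s, b+f).
So s = 44 − 24 = 20 and f = 46 − 23 = 23.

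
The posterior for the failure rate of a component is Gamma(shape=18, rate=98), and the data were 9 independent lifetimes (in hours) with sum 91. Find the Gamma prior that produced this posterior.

Gamma(shape=9, rate=7)

Gamma–exponential conjugacy: posterior shape = α + n, posterior rate = β + Σtᵢ.
So α = 18 − 9 = 9 and β = 98 − 91 = 7.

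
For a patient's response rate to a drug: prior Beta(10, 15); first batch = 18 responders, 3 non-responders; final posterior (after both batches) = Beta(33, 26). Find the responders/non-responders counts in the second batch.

Sequential conjugate updates are equivalent to a single update on the pooled data, so total successes = posterior α − prior α and total failures = posterior β − prior β.
Total across both batches: 33−10=23 responders, 26−15=11 non-responders.
Subtract the first batch: 23−18=5 responders and 11−3=8 non-responders.

5 responders and 8 non-responders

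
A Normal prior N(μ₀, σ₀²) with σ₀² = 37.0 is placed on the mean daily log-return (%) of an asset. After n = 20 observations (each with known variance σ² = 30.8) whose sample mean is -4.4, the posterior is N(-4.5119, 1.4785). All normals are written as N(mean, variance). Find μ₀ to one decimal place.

μ₀ = -7.2

The posterior mean is a precision-weighted average: μ_n = (τ₀μ₀ + τ_data·x̄)/(τ₀+τ_data), with τ₀=1/σ₀² and τ_data=n/σ².
Here τ₀ = 1/37.0 = 0.027027 and τ_data = 20/30.8 = 0.649351, so τ_n = 0.676378.
Rearranging for μ₀: μ₀ = (μ_n·τ_n − τ_data·x̄)/τ₀ = (-4.5119·0.676378 − 0.649351·-4.4) / 0.027027 = -0.194605/0.027027 ≈ -7.2.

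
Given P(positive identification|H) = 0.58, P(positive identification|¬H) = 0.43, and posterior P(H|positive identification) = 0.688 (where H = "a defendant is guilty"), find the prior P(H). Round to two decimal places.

In odds form, posterior odds = prior odds × likelihood ratio, so prior odds = posterior odds ÷ LR.
Posterior odds = 0.688/(1−0.688) = 2.2051. LR = 0.58/0.43 = 1.3488.
Prior odds = 2.2051/1.3488 = 1.6349, so P(H) = 1.6349/(1+1.6349) ≈ 0.62.

P(H) = 0.62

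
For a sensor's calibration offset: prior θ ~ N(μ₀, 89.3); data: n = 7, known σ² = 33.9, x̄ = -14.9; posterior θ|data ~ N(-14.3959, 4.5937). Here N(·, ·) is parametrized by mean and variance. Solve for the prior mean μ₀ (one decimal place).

μ₀ = -5.1

The posterior mean is a precision-weighted average: μ_n = (τ₀μ₀ + τ_data·x̄)/(τ₀+τ_data), with τ₀=1/σ₀² and τ_data=n/σ².
Here τ₀ = 1/89.3 = 0.011198 and τ_data = 7/33.9 = 0.206490, so τ_n = 0.217688.
Rearranging for μ₀: μ₀ = (μ_n·τ_n − τ_data·x̄)/τ₀ = (-14.3959·0.217688 − 0.206490·-14.9) / 0.011198 = -0.057114/0.011198 ≈ -5.1.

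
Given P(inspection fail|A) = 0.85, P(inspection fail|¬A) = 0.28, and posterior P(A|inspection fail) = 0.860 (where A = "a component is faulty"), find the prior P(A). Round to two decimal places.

P(A) = 0.67

Bayes' rule in odds form gives O(A|E) = O(A)·[P(E|A)/P(E|¬A)], hence O(A) = O(A|E)/LR.
Posterior odds = 0.860/(1−0.860) = 6.1429. LR = 0.85/0.28 = 3.0357.
Prior odds = 6.1429/3.0357 = 2.0236, so P(A) = 2.0236/(1+2.0236) ≈ 0.67.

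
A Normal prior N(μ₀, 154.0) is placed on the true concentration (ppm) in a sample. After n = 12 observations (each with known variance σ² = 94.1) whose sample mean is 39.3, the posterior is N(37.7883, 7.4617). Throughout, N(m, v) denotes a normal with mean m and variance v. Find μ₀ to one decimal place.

μ₀ = 8.1

With known observation variance, the Normal–Normal posterior has precision τ_n = τ₀ + n/σ² and mean μ_n = (τ₀μ₀ + (n/σ²)x̄)/τ_n.
Here τ₀ = 1/154.0 = 0.006494 and τ_data = 12/94.1 = 0.127524, so τ_n = 0.134018.
Rearranging for μ₀: μ₀ = (μ_n·τ_n − τ_data·x̄)/τ₀ = (37.7883·0.134018 − 0.127524·39.3) / 0.006494 = 0.052619/0.006494 ≈ 8.1.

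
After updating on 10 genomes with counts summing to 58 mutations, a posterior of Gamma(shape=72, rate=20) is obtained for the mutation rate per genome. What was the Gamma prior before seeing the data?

Gamma(shape=14, rate=10)

A Gamma(α, β) prior (rate parametrization) on a Poisson rate with n observations summing to S gives posterior Gamma(α+S, β+n).
So α = 72 − 58 = 14 and β = 20 − 10 = 10.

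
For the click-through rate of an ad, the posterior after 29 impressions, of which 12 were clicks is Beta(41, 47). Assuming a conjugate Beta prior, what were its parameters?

Beta(29, 30)

Beta is conjugate to the binomial likelihood: posterior = Beta(α+s, β+f).
Subtract the data counts: 41−12=29, 47−17=30.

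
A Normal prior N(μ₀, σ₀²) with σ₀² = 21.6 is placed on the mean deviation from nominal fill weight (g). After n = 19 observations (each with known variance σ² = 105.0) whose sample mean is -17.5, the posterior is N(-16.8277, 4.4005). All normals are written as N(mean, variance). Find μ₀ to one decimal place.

The posterior mean is a precision-weighted average: μ_n = (τ₀μ₀ + τ_data·x̄)/(τ₀+τ_data), with τ₀=1/σ₀² and τ_data=n/σ².
Here τ₀ = 1/21.6 = 0.046296 and τ_data = 19/105.0 = 0.180952, so τ_n = 0.227248.
Rearranging for μ₀: μ₀ = (μ_n·τ_n − τ_data·x̄)/τ₀ = (-16.8277·0.227248 − 0.180952·-17.5) / 0.046296 = -0.657401/0.046296 ≈ -14.2.

μ₀ = -14.2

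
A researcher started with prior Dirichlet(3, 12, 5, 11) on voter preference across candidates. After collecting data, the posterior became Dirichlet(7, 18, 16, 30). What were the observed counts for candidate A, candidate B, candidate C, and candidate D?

For a Dirichlet(α) prior with multinomial counts c, the posterior is Dirichlet(α + c) componentwise.
Counts are posterior − prior componentwise: 7−3=4, 18−12=6, 16−5=11, 30−11=19.

counts (4, 6, 11, 19)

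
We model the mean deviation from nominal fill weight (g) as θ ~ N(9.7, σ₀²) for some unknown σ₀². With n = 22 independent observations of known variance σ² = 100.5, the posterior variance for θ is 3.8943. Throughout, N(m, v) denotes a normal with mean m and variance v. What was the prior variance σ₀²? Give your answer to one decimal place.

For the Normal–Normal model with known σ², precisions add: τ_n = τ₀ + n/σ².
So 1/σ₀² = 1/3.8943 − 22/100.5 = 0.256786 − 0.218905 = 0.037881.
Hence σ₀² = 1/0.037881 ≈ 26.4.

σ₀² = 26.4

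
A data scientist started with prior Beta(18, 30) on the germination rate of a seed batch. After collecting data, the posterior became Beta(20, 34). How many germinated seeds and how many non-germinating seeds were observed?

Beta is conjugate to the binomial likelihood: posterior = Beta(a+s, b+f).
Match parameters: s=20−18=2, f=34−30=4.

2 germinated seeds and 4 non-germinating seeds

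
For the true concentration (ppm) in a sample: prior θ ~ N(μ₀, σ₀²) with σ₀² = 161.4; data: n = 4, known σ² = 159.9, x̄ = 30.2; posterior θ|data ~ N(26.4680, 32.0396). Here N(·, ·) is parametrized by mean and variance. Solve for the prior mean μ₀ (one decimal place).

μ₀ = 11.4

With known observation variance, the Normal–Normal posterior has precision τ_n = τ₀ + n/σ² and mean μ_n = (τ₀μ₀ + (n/σ²)x̄)/τ_n.
Here τ₀ = 1/161.4 = 0.006196 and τ_data = 4/159.9 = 0.025016, so τ_n = 0.031212.
Rearranging for μ₀: μ₀ = (μ_n·τ_n − τ_data·x̄)/τ₀ = (26.4680·0.031212 − 0.025016·30.2) / 0.006196 = 0.070636/0.006196 ≈ 11.4.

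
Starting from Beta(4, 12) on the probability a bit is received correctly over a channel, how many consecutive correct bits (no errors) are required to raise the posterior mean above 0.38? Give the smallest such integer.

After k correct bits and 0 errors the posterior is Beta(4+k, 12), with mean (4+k)/(4+12+k).
Set (4+k)/(16+k) > 0.38 and solve: k > (0.38·16 − 4)/(1 − 0.38) = 3.355.
The smallest integer exceeding 3.355 is 4, and checking k=4: (8)/(20) = 0.4000 > 0.38.

k = 4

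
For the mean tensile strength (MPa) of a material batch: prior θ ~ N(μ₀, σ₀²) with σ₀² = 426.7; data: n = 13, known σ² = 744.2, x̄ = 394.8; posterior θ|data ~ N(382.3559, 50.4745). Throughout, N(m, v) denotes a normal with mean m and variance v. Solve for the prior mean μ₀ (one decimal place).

The posterior mean is a precision-weighted average: μ_n = (τ₀μ₀ + τ_data·x̄)/(τ₀+τ_data), with τ₀=1/σ₀² and τ_data=n/σ².
Here τ₀ = 1/426.7 = 0.002344 and τ_data = 13/744.2 = 0.017468, so τ_n = 0.019812.
Rearranging for μ₀: μ₀ = (μ_n·τ_n − τ_data·x̄)/τ₀ = (382.3559·0.019812 − 0.017468·394.8) / 0.002344 = 0.678869/0.002344 ≈ 289.6.

μ₀ = 289.6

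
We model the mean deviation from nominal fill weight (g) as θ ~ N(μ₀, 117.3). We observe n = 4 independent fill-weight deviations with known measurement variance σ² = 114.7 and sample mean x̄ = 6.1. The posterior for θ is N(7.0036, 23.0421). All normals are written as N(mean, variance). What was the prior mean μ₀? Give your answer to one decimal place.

μ₀ = 10.7

With known observation variance, the Normal–Normal posterior has precision τ_n = τ₀ + n/σ² and mean μ_n = (τ₀μ₀ + (n/σ²)x̄)/τ_n.
Here τ₀ = 1/117.3 = 0.008525 and τ_data = 4/114.7 = 0.034874, so τ_n = 0.043399.
Rearranging for μ₀: μ₀ = (μ_n·τ_n − τ_data·x̄)/τ₀ = (7.0036·0.043399 − 0.034874·6.1) / 0.008525 = 0.091218/0.008525 ≈ 10.7.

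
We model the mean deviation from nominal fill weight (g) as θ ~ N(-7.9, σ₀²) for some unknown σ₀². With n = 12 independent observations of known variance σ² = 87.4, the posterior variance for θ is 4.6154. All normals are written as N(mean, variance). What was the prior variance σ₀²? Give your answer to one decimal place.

σ₀² = 12.6

Posterior precision equals prior precision plus data precision: 1/σ_n² = 1/σ₀² + n/σ².
So 1/σ₀² = 1/4.6154 − 12/87.4 = 0.216666 − 0.137300 = 0.079366.
Hence σ₀² = 1/0.079366 ≈ 12.6.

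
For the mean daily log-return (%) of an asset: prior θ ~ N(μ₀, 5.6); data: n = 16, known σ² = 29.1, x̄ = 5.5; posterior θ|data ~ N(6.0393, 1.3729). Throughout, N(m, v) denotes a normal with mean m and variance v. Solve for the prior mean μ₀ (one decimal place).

μ₀ = 7.7

With known observation variance, the Normal–Normal posterior has precision τ_n = τ₀ + n/σ² and mean μ_n = (τ₀μ₀ + (n/σ²)x̄)/τ_n.
Here τ₀ = 1/5.6 = 0.178571 and τ_data = 16/29.1 = 0.549828, so τ_n = 0.728399.
Rearranging for μ₀: μ₀ = (μ_n·τ_n − τ_data·x̄)/τ₀ = (6.0393·0.728399 − 0.549828·5.5) / 0.178571 = 1.374966/0.178571 ≈ 7.7.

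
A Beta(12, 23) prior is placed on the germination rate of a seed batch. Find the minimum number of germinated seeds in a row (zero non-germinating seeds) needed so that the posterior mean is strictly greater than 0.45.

k = 7

After k germinated seeds and 0 non-germinating seeds the posterior is Beta(12+k, 23), with mean (12+k)/(12+23+k).
Set (12+k)/(35+k) > 0.45 and solve: k > (0.45·35 − 12)/(1 − 0.45) = 6.818.
The smallest integer exceeding 6.818 is 7.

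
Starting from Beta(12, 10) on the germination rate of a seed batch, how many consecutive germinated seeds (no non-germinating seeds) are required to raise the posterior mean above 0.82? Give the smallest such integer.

k = 34

After k germinated seeds and 0 non-germinating seeds the posterior is Beta(12+k, 10), with mean (12+k)/(12+10+k).
Set (12+k)/(22+k) > 0.82 and solve: k > (0.82·22 − 12)/(1 − 0.82) = 33.556.
The smallest integer exceeding 33.556 is 34.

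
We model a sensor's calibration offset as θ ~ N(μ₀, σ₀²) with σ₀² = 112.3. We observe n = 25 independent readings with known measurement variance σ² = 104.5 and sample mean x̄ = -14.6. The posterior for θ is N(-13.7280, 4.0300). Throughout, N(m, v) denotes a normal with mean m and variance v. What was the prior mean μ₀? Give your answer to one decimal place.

With known observation variance, the Normal–Normal posterior has precision τ_n = τ₀ + n/σ² and mean μ_n = (τ₀μ₀ + (n/σ²)x̄)/τ_n.
Here τ₀ = 1/112.3 = 0.008905 and τ_data = 25/104.5 = 0.239234, so τ_n = 0.248139.
Rearranging for μ₀: μ₀ = (μ_n·τ_n − τ_data·x̄)/τ₀ = (-13.7280·0.248139 − 0.239234·-14.6) / 0.008905 = 0.086364/0.008905 ≈ 9.7.

μ₀ = 9.7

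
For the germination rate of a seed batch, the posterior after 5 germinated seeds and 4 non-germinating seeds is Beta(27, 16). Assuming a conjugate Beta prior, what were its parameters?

Beta(22, 12)

Under Beta–binomial conjugacy the posterior parameters are (a+s, b+f).
Subtract the data counts: 27−5=22, 16−4=12.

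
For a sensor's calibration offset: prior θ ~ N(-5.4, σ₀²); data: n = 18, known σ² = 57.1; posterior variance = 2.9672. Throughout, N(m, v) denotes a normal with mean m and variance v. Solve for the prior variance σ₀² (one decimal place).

Posterior precision equals prior precision plus data precision: 1/σ_n² = 1/σ₀² + n/σ².
So 1/σ₀² = 1/2.9672 − 18/57.1 = 0.337018 − 0.315236 = 0.021782.
Hence σ₀² = 1/0.021782 ≈ 45.9.

σ₀² = 45.9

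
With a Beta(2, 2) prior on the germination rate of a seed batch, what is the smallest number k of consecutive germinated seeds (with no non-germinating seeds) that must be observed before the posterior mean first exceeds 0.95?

k = 37

After k germinated seeds and 0 non-germinating seeds the posterior is Beta(2+k, 2), with mean (2+k)/(2+2+k).
Set (2+k)/(4+k) > 0.95 and solve: k > (0.95·4 − 2)/(1 − 0.95) = 36.000.
The smallest integer exceeding 36.000 is 37.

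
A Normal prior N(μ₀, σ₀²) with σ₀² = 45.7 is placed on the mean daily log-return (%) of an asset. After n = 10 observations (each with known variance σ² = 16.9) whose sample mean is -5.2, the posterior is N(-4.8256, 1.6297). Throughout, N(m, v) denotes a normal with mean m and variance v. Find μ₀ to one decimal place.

μ₀ = 5.3

The posterior mean is a precision-weighted average: μ_n = (τ₀μ₀ + τ_data·x̄)/(τ₀+τ_data), with τ₀=1/σ₀² and τ_data=n/σ².
Here τ₀ = 1/45.7 = 0.021882 and τ_data = 10/16.9 = 0.591716, so τ_n = 0.613598.
Rearranging for μ₀: μ₀ = (μ_n·τ_n − τ_data·x̄)/τ₀ = (-4.8256·0.613598 − 0.591716·-5.2) / 0.021882 = 0.115945/0.021882 ≈ 5.3.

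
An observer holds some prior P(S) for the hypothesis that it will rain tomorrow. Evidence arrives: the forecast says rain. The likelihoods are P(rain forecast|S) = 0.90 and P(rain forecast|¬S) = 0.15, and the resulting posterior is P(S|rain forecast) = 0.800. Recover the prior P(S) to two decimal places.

Bayes' rule in odds form gives O(S|E) = O(S)·[P(E|S)/P(E|¬S)], hence O(S) = O(S|E)/LR.
Posterior odds = 0.800/(1−0.800) = 4.0000. LR = 0.90/0.15 = 6.0000.
Prior odds = 4.0000/6.0000 = 0.6667, so P(S) = 0.6667/(1+0.6667) ≈ 0.40.

P(S) = 0.40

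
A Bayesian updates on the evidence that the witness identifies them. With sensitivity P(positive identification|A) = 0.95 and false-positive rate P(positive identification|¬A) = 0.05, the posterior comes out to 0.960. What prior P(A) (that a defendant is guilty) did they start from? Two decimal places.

In odds form, posterior odds = prior odds × likelihood ratio, so prior odds = posterior odds ÷ LR.
Posterior odds = 0.960/(1−0.960) = 24.0000. LR = 0.95/0.05 = 19.0000.
Prior odds = 24.0000/19.0000 = 1.2632, so P(A) = 1.2632/(1+1.2632) ≈ 0.56.

P(A) = 0.56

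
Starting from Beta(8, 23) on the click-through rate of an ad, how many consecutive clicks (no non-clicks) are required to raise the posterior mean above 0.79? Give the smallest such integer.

k = 79

After k clicks and 0 non-clicks the posterior is Beta(8+k, 23), with mean (8+k)/(8+23+k).
Set (8+k)/(31+k) > 0.79 and solve: k > (0.79·31 − 8)/(1 − 0.79) = 78.524.
The smallest integer exceeding 78.524 is 79, and checking k=79: (87)/(110) = 0.7909 > 0.79.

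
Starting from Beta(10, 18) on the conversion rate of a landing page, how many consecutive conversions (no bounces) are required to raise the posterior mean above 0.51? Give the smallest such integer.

k = 9

After k conversions and 0 bounces the posterior is Beta(10+k, 18), with mean (10+k)/(10+18+k).
Set (10+k)/(28+k) > 0.51 and solve: k > (0.51·28 − 10)/(1 − 0.51) = 8.735.
The smallest integer exceeding 8.735 is 9, and checking k=9: (19)/(37) = 0.5135 > 0.51.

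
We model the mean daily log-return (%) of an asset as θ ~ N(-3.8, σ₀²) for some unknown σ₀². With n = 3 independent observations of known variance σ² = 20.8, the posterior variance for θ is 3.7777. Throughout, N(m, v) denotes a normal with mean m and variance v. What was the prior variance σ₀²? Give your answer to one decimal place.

σ₀² = 8.3

For the Normal–Normal model with known σ², precisions add: τ_n = τ₀ + n/σ².
So 1/σ₀² = 1/3.7777 − 3/20.8 = 0.264711 − 0.144231 = 0.120480.
Hence σ₀² = 1/0.120480 ≈ 8.3.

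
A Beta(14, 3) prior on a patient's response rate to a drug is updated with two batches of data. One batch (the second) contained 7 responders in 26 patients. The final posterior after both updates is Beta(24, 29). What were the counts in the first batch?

3 responders and 7 non-responders

Sequential conjugate updates are equivalent to a single update on the pooled data, so total successes = posterior α − prior α and total failures = posterior β − prior β.
Total across both batches: 24−14=10 responders, 29−3=26 non-responders.
Subtract the second batch: 10−7=3 responders and 26−19=7 non-responders.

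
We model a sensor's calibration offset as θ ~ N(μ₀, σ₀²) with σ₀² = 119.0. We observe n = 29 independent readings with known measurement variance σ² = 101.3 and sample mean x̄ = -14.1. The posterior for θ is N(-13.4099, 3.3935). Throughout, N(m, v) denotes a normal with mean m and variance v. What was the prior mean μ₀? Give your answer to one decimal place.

With known observation variance, the Normal–Normal posterior has precision τ_n = τ₀ + n/σ² and mean μ_n = (τ₀μ₀ + (n/σ²)x̄)/τ_n.
Here τ₀ = 1/119.0 = 0.008403 and τ_data = 29/101.3 = 0.286278, so τ_n = 0.294681.
Rearranging for μ₀: μ₀ = (μ_n·τ_n − τ_data·x̄)/τ₀ = (-13.4099·0.294681 − 0.286278·-14.1) / 0.008403 = 0.084877/0.008403 ≈ 10.1.

μ₀ = 10.1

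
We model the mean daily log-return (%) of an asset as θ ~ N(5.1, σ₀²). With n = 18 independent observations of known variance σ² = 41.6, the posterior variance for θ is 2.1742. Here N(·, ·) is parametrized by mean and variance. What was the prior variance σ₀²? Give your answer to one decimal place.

Posterior precision equals prior precision plus data precision: 1/σ_n² = 1/σ₀² + n/σ².
So 1/σ₀² = 1/2.1742 − 18/41.6 = 0.459939 − 0.432692 = 0.027247.
Hence σ₀² = 1/0.027247 ≈ 36.7.

σ₀² = 36.7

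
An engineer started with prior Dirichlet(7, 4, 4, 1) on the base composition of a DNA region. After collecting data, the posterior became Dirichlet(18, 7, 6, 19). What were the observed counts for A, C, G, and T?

counts (11, 3, 2, 18)

For a Dirichlet(α) prior with multinomial counts c, the posterior is Dirichlet(α + c) componentwise.
Counts are posterior − prior componentwise: 18−7=11, 7−4=3, 6−4=2, 19−1=18.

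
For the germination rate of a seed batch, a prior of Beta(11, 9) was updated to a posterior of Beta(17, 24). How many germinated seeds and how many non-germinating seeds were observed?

6 germinated seeds and 15 non-germinating seeds

Under Beta–binomial conjugacy the posterior parameters are (a+s, b+f).
Match parameters: s=17−11=6, f=24−9=15.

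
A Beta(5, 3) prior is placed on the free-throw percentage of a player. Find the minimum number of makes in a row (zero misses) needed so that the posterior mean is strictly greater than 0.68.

After k makes and 0 misses the posterior is Beta(5+k, 3), with mean (5+k)/(5+3+k).
Set (5+k)/(8+k) > 0.68 and solve: k > (0.68·8 − 5)/(1 − 0.68) = 1.375.
The smallest integer exceeding 1.375 is 2, and checking k=2: (7)/(10) = 0.7000 > 0.68.

k = 2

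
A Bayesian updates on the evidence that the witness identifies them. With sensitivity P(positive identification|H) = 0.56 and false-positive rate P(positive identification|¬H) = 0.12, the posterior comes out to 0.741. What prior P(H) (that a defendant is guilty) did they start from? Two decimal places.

In odds form, posterior odds = prior odds × likelihood ratio, so prior odds = posterior odds ÷ LR.
Posterior odds = 0.741/(1−0.741) = 2.8610. LR = 0.56/0.12 = 4.6667.
Prior odds = 2.8610/4.6667 = 0.6131, so P(H) = 0.6131/(1+0.6131) ≈ 0.38.

P(H) = 0.38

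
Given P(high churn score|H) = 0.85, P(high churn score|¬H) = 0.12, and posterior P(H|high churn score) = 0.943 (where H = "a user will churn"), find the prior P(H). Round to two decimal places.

P(H) = 0.70

Bayes' rule in odds form gives O(H|E) = O(H)·[P(E|H)/P(E|¬H)], hence O(H) = O(H|E)/LR.
Posterior odds = 0.943/(1−0.943) = 16.5439. LR = 0.85/0.12 = 7.0833.
Prior odds = 16.5439/7.0833 = 2.3356, so P(H) = 2.3356/(1+2.3356) ≈ 0.70.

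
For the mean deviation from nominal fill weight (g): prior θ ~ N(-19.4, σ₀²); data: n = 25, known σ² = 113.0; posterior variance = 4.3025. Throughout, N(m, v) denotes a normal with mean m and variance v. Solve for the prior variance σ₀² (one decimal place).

For the Normal–Normal model with known σ², precisions add: τ_n = τ₀ + n/σ².
So 1/σ₀² = 1/4.3025 − 25/113.0 = 0.232423 − 0.221239 = 0.011184.
Hence σ₀² = 1/0.011184 ≈ 89.4.

σ₀² = 89.4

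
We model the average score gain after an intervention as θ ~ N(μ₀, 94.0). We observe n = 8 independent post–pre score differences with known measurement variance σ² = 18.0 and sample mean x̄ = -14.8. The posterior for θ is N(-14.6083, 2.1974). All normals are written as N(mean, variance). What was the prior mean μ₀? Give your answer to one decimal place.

μ₀ = -6.6

The posterior mean is a precision-weighted average: μ_n = (τ₀μ₀ + τ_data·x̄)/(τ₀+τ_data), with τ₀=1/σ₀² and τ_data=n/σ².
Here τ₀ = 1/94.0 = 0.010638 and τ_data = 8/18.0 = 0.444444, so τ_n = 0.455082.
Rearranging for μ₀: μ₀ = (μ_n·τ_n − τ_data·x̄)/τ₀ = (-14.6083·0.455082 − 0.444444·-14.8) / 0.010638 = -0.070203/0.010638 ≈ -6.6.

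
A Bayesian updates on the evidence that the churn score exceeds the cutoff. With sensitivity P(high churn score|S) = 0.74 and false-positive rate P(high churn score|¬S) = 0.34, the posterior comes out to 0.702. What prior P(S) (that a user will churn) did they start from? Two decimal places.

In odds form, posterior odds = prior odds × likelihood ratio, so prior odds = posterior odds ÷ LR.
Posterior odds = 0.702/(1−0.702) = 2.3557. LR = 0.74/0.34 = 2.1765.
Prior odds = 2.3557/2.1765 = 1.0823, so P(S) = 1.0823/(1+1.0823) ≈ 0.52.

P(S) = 0.52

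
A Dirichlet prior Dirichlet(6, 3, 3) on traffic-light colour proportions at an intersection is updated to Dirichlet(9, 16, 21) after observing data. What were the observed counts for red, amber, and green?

counts (3, 13, 18)

For a Dirichlet(α) prior with multinomial counts c, the posterior is Dirichlet(α + c) componentwise.
Counts are posterior − prior componentwise: 9−6=3, 16−3=13, 21−3=18.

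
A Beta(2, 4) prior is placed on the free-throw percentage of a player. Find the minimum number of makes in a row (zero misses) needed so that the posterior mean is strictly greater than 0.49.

After k makes and 0 misses the posterior is Beta(2+k, 4), with mean (2+k)/(2+4+k).
Set (2+k)/(6+k) > 0.49 and solve: k > (0.49·6 − 2)/(1 − 0.49) = 1.843.
The smallest integer exceeding 1.843 is 2, and checking k=2: (4)/(8) = 0.5000 > 0.49.

k = 2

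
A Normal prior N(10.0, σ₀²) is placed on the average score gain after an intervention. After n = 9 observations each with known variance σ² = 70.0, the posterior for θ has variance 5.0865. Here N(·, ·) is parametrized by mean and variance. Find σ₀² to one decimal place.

σ₀² = 14.7

Posterior precision equals prior precision plus data precision: 1/σ_n² = 1/σ₀² + n/σ².
So 1/σ₀² = 1/5.0865 − 9/70.0 = 0.196599 − 0.128571 = 0.068028.
Hence σ₀² = 1/0.068028 ≈ 14.7.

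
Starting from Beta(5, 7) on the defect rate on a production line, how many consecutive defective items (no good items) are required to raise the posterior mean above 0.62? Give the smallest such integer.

k = 7

After k defective items and 0 good items the posterior is Beta(5+k, 7), with mean (5+k)/(5+7+k).
Set (5+k)/(12+k) > 0.62 and solve: k > (0.62·12 − 5)/(1 − 0.62) = 6.421.
The smallest integer exceeding 6.421 is 7, and checking k=7: (12)/(19) = 0.6316 > 0.62.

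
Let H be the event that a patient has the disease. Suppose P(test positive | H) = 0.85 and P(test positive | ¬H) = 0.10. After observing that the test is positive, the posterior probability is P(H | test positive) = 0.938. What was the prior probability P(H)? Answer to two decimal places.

Bayes' rule in odds form gives O(H|E) = O(H)·[P(E|H)/P(E|¬H)], hence O(H) = O(H|E)/LR.
Posterior odds = 0.938/(1−0.938) = 15.1290. LR = 0.85/0.10 = 8.5000.
Prior odds = 15.1290/8.5000 = 1.7799, so P(H) = 1.7799/(1+1.7799) ≈ 0.64.

P(H) = 0.64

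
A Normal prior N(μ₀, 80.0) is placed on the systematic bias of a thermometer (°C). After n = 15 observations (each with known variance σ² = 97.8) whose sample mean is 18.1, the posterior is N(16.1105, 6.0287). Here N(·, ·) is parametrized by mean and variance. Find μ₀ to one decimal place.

The posterior mean is a precision-weighted average: μ_n = (τ₀μ₀ + τ_data·x̄)/(τ₀+τ_data), with τ₀=1/σ₀² and τ_data=n/σ².
Here τ₀ = 1/80.0 = 0.012500 and τ_data = 15/97.8 = 0.153374, so τ_n = 0.165874.
Rearranging for μ₀: μ₀ = (μ_n·τ_n − τ_data·x̄)/τ₀ = (16.1105·0.165874 − 0.153374·18.1) / 0.012500 = -0.103756/0.012500 ≈ -8.3.

μ₀ = -8.3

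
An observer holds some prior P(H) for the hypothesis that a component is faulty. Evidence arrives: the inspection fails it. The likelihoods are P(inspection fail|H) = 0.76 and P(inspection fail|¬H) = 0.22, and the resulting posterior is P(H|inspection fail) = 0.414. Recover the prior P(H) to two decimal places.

In odds form, posterior odds = prior odds × likelihood ratio, so prior odds = posterior odds ÷ LR.
Posterior odds = 0.414/(1−0.414) = 0.7065. LR = 0.76/0.22 = 3.4545.
Prior odds = 0.7065/3.4545 = 0.2045, so P(H) = 0.2045/(1+0.2045) ≈ 0.17.

P(H) = 0.17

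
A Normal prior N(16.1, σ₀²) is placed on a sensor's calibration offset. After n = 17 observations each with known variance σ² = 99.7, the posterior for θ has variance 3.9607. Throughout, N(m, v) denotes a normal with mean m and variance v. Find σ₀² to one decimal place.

For the Normal–Normal model with known σ², precisions add: τ_n = τ₀ + n/σ².
So 1/σ₀² = 1/3.9607 − 17/99.7 = 0.252481 − 0.170512 = 0.081969.
Hence σ₀² = 1/0.081969 ≈ 12.2.

σ₀² = 12.2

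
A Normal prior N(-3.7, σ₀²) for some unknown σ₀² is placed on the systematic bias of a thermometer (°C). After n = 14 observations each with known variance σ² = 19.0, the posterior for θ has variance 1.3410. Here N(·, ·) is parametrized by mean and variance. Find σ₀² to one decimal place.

Posterior precision equals prior precision plus data precision: 1/σ_n² = 1/σ₀² + n/σ².
So 1/σ₀² = 1/1.3410 − 14/19.0 = 0.745712 − 0.736842 = 0.008870.
Hence σ₀² = 1/0.008870 ≈ 112.7.

σ₀² = 112.7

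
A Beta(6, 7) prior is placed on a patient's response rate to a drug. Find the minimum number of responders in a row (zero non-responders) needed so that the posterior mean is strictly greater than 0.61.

k = 5

After k responders and 0 non-responders the posterior is Beta(6+k, 7), with mean (6+k)/(6+7+k).
Set (6+k)/(13+k) > 0.61 and solve: k > (0.61·13 − 6)/(1 − 0.61) = 4.949.
The smallest integer exceeding 4.949 is 5, and checking k=5: (11)/(18) = 0.6111 > 0.61.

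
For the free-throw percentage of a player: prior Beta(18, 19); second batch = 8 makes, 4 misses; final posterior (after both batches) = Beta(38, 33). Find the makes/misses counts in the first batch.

12 makes and 10 misses

Sequential conjugate updates are equivalent to a single update on the pooled data, so total successes = posterior α − prior α and total failures = posterior β − prior β.
Total across both batches: 38−18=20 makes, 33−19=14 misses.
Subtract the second batch: 20−8=12 makes and 14−4=10 misses.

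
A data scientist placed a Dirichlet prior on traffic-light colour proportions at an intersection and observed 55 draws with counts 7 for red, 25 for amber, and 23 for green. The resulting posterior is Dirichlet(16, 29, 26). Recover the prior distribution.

For a Dirichlet(α) prior with multinomial counts c, the posterior is Dirichlet(α + c) componentwise.
Subtract each count from the matching posterior parameter: 16−7=9, 29−25=4, 26−23=3.

Dirichlet(9, 4, 3)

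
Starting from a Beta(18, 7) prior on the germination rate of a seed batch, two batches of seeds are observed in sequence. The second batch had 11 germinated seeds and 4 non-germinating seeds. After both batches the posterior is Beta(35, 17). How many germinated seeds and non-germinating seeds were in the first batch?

Because Beta–binomial updating is additive in the counts, the combined data contributed (α_post−α_prior, β_post−β_prior) successes and failures.
Total across both batches: 35−18=17 germinated seeds, 17−7=10 non-germinating seeds.
Subtract the second batch: 17−11=6 germinated seeds and 10−4=6 non-germinating seeds.

6 germinated seeds and 6 non-germinating seeds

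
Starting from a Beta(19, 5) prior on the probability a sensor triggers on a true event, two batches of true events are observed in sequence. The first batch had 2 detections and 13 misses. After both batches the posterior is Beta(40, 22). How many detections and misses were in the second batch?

Because Beta–binomial updating is additive in the counts, the combined data contributed (α_post−α_prior, β_post−β_prior) successes and failures.
Total across both batches: 40−19=21 detections, 22−5=17 misses.
Subtract the first batch: 21−2=19 detections and 17−13=4 misses.

19 detections and 4 misses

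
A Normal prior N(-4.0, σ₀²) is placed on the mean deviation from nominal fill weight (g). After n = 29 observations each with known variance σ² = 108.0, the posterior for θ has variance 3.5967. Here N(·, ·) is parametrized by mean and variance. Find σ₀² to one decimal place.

σ₀² = 105.1

For the Normal–Normal model with known σ², precisions add: τ_n = τ₀ + n/σ².
So 1/σ₀² = 1/3.5967 − 29/108.0 = 0.278033 − 0.268519 = 0.009514.
Hence σ₀² = 1/0.009514 ≈ 105.1.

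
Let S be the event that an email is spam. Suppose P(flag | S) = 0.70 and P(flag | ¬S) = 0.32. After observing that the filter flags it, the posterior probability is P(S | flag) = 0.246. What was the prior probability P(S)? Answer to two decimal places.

P(S) = 0.13

In odds form, posterior odds = prior odds × likelihood ratio, so prior odds = posterior odds ÷ LR.
Posterior odds = 0.246/(1−0.246) = 0.3263. LR = 0.70/0.32 = 2.1875.
Prior odds = 0.3263/2.1875 = 0.1492, so P(S) = 0.1492/(1+0.1492) ≈ 0.13.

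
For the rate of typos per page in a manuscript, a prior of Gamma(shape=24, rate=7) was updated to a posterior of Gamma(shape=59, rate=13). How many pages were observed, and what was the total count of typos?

n = 6 pages with total 35 typos

A Gamma(α, β) prior (rate parametrization) on a Poisson rate with n observations summing to S gives posterior Gamma(α+S, β+n).
Matching: Σxᵢ = 59 − 24 = 35 and n = 13 − 7 = 6.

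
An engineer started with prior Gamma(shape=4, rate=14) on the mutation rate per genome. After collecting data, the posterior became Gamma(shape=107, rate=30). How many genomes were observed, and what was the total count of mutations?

n = 16 genomes with total 103 mutations

A Gamma(α, β) prior (rate parametrization) on a Poisson rate with n observations summing to S gives posterior Gamma(α+S, β+n).
Matching: Σxᵢ = 107 − 4 = 103 and n = 30 − 14 = 16.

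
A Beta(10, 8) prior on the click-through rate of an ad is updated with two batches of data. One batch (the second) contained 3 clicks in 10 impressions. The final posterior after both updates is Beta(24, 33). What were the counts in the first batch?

11 clicks and 18 non-clicks

Sequential conjugate updates are equivalent to a single update on the pooled data, so total successes = posterior α − prior α and total failures = posterior β − prior β.
Total across both batches: 24−10=14 clicks, 33−8=25 non-clicks.
Subtract the second batch: 14−3=11 clicks and 25−7=18 non-clicks.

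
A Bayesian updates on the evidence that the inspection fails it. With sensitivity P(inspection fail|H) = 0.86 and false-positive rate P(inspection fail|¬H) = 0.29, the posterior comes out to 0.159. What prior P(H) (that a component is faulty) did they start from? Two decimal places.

In odds form, posterior odds = prior odds × likelihood ratio, so prior odds = posterior odds ÷ LR.
Posterior odds = 0.159/(1−0.159) = 0.1891. LR = 0.86/0.29 = 2.9655.
Prior odds = 0.1891/2.9655 = 0.0638, so P(H) = 0.0638/(1+0.0638) ≈ 0.06.

P(H) = 0.06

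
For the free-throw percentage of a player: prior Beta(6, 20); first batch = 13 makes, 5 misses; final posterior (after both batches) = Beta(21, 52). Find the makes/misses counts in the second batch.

Sequential conjugate updates are equivalent to a single update on the pooled data, so total successes = posterior α − prior α and total failures = posterior β − prior β.
Total across both batches: 21−6=15 makes, 52−20=32 misses.
Subtract the first batch: 15−13=2 makes and 32−5=27 misses.

2 makes and 27 misses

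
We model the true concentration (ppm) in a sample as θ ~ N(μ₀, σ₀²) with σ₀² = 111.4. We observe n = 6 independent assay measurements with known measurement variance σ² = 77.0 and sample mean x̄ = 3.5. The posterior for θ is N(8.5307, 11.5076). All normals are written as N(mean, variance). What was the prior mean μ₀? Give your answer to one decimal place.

The posterior mean is a precision-weighted average: μ_n = (τ₀μ₀ + τ_data·x̄)/(τ₀+τ_data), with τ₀=1/σ₀² and τ_data=n/σ².
Here τ₀ = 1/111.4 = 0.008977 and τ_data = 6/77.0 = 0.077922, so τ_n = 0.086899.
Rearranging for μ₀: μ₀ = (μ_n·τ_n − τ_data·x̄)/τ₀ = (8.5307·0.086899 − 0.077922·3.5) / 0.008977 = 0.468582/0.008977 ≈ 52.2.

μ₀ = 52.2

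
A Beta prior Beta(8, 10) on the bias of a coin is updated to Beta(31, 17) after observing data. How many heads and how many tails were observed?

23 heads and 7 tails

Beta is conjugate to the binomial likelihood: posterior = Beta(α+s, β+f).
Match parameters: s=31−8=23, f=17−10=7.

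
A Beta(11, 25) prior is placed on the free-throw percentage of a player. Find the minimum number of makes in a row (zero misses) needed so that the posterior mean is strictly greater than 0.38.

After k makes and 0 misses the posterior is Beta(11+k, 25), with mean (11+k)/(11+25+k).
Set (11+k)/(36+k) > 0.38 and solve: k > (0.38·36 − 11)/(1 − 0.38) = 4.323.
The smallest integer exceeding 4.323 is 5, and checking k=5: (16)/(41) = 0.3902 > 0.38.

k = 5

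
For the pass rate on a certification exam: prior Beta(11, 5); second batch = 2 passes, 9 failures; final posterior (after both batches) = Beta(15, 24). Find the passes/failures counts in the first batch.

Because Beta–binomial updating is additive in the counts, the combined data contributed (α_post−α_prior, β_post−β_prior) successes and failures.
Total across both batches: 15−11=4 passes, 24−5=19 failures.
Subtract the second batch: 4−2=2 passes and 19−9=10 failures.

2 passes and 10 failures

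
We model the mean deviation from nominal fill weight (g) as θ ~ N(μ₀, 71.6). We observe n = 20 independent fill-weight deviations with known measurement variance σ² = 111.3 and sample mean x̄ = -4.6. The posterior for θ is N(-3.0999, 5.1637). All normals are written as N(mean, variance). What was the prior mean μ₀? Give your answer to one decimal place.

The posterior mean is a precision-weighted average: μ_n = (τ₀μ₀ + τ_data·x̄)/(τ₀+τ_data), with τ₀=1/σ₀² and τ_data=n/σ².
Here τ₀ = 1/71.6 = 0.013966 and τ_data = 20/111.3 = 0.179695, so τ_n = 0.193661.
Rearranging for μ₀: μ₀ = (μ_n·τ_n − τ_data·x̄)/τ₀ = (-3.0999·0.193661 − 0.179695·-4.6) / 0.013966 = 0.226267/0.013966 ≈ 16.2.

μ₀ = 16.2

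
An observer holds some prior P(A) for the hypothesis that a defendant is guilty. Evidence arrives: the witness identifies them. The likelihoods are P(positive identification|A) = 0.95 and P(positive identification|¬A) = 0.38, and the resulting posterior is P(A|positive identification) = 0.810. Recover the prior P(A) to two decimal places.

P(A) = 0.63

Bayes' rule in odds form gives O(A|E) = O(A)·[P(E|A)/P(E|¬A)], hence O(A) = O(A|E)/LR.
Posterior odds = 0.810/(1−0.810) = 4.2632. LR = 0.95/0.38 = 2.5000.
Prior odds = 4.2632/2.5000 = 1.7053, so P(A) = 1.7053/(1+1.7053) ≈ 0.63.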